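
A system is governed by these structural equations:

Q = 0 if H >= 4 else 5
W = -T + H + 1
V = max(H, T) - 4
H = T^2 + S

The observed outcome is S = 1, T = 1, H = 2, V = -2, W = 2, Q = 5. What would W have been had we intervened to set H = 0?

0

do(H=0) replaces the equation H = T^2 + S with the constant H = 0.
W = -T + H + 1  [with T=1, H=0]  = 0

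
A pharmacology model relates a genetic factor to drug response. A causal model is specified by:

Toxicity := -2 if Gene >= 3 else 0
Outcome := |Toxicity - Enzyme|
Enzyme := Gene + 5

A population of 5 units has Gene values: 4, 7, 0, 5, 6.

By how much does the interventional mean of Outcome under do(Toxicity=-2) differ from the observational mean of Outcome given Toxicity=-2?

-1.1

Under do(Toxicity=-2), Toxicity's equation is replaced by Toxicity=-2 for every unit. Per-unit Outcome: 11, 14, 7, 12, 13. Mean = 11.4.
Conditioning on Toxicity=-2 selects the 4 unit(s) with Gene ∈ {4, 7, 5, 6}. Their Outcome values: 11, 14, 12, 13. Mean = 12.5.
Difference = 11.4 − 12.5 = -1.1.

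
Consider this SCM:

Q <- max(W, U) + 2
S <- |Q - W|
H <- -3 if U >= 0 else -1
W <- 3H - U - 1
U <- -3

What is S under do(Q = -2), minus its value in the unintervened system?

Intervening sets Q = -2 and removes its equation (Q <- max(W, U) + 2).
H = -3 if U >= 0 else -1  [with U=-3]  = -1
W = 3H - U - 1  [with H=-1, U=-3]  = -1
S = |Q - W|  [with Q=-2, W=-1]  = 1
Without intervention: H = -3 if U >= 0 else -1  [with U=-3]  = -1; W = 3H - U - 1  [with H=-1, U=-3]  = -1; Q = max(W, U) + 2  [with W=-1, U=-3]  = 1; S = |Q - W|  [with Q=1, W=-1]  = 2.
Change = 1 − 2 = -1.

-1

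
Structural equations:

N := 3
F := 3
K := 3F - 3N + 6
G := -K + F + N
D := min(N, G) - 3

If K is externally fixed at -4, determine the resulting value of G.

10

The intervention breaks the incoming arrows to K: K := 3F - 3N + 6 no longer applies, and K = -4.
G = -K + F + N  [with K=-4, F=3, N=3]  = 10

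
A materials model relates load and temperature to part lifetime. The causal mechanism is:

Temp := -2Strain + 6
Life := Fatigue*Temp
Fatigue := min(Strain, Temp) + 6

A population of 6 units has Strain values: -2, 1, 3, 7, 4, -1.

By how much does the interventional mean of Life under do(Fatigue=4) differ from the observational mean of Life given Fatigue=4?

do(Fatigue=4) breaks Fatigue's dependence on Strain. With Fatigue=4 fixed, Life across the units is 40, 16, 0, -32, -8, 32, mean 8.
E[Life|Fatigue=4] averages over only the 2 units with Fatigue=4 (Strain = -2, 4): Life = 40, -8, mean 16.
Difference = 8 − 16 = -8.

-8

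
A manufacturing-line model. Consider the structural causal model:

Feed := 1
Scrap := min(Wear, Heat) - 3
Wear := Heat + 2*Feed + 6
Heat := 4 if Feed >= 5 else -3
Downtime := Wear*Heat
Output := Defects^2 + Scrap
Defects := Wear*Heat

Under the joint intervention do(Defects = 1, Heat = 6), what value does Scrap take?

The joint intervention fixes Defects = 1, Heat = 6, removing each variable's own equation.
Wear = Heat + 2*Feed + 6  [with Heat=6, Feed=1]  = 14
Scrap = min(Wear, Heat) - 3  [with Wear=14, Heat=6]  = 3

3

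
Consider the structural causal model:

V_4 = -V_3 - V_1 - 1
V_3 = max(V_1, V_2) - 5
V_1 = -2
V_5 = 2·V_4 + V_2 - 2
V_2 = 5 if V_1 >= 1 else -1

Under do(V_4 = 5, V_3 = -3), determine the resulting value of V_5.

The joint intervention fixes V_4 = 5, V_3 = -3, removing each variable's own equation.
V_2 = 5 if V_1 >= 1 else -1  [with V_1=-2]  = -1
V_5 = 2·V_4 + V_2 - 2  [with V_4=5, V_2=-1]  = 7

7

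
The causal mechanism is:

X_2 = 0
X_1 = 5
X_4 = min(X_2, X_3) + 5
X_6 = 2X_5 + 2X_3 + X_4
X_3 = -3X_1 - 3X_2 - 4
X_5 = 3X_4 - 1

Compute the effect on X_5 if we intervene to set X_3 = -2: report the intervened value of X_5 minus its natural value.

51

do(X_3=-2) replaces the equation X_3 = -3X_1 - 3X_2 - 4 with the constant X_3 = -2.
X_4 = min(X_2, X_3) + 5  [with X_2=0, X_3=-2]  = 3
X_5 = 3X_4 - 1  [with X_4=3]  = 8
Without intervention: X_3 = -3X_1 - 3X_2 - 4  [with X_1=5, X_2=0]  = -19; X_4 = min(X_2, X_3) + 5  [with X_2=0, X_3=-19]  = -14; X_5 = 3X_4 - 1  [with X_4=-14]  = -43.
Change = 8 − (-43) = 51.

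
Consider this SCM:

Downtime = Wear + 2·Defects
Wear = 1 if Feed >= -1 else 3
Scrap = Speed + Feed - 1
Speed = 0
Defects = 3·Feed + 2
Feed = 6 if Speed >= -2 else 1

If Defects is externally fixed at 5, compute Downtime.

11

Under do(Defects=5), the mechanism Defects = 3·Feed + 2 is discarded; Defects is fixed at 5.
Feed = 6 if Speed >= -2 else 1  [with Speed=0]  = 6
Wear = 1 if Feed >= -1 else 3  [with Feed=6]  = 1
Downtime = Wear + 2·Defects  [with Wear=1, Defects=5]  = 11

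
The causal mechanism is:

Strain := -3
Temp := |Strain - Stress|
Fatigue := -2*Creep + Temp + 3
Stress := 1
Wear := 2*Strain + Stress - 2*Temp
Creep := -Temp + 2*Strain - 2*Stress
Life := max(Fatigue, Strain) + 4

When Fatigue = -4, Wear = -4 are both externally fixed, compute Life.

1

Setting Fatigue = -4, Wear = -4 by intervention discards those variables' equations.
Life = max(Fatigue, Strain) + 4  [with Fatigue=-4, Strain=-3]  = 1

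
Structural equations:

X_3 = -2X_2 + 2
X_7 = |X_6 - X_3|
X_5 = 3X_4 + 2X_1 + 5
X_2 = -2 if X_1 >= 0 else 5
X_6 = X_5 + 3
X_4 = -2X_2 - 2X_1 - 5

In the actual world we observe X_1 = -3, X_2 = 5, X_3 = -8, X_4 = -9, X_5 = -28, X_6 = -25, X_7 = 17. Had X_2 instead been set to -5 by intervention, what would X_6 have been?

Under do(X_2=-5), the mechanism X_2 = -2 if X_1 >= 0 else 5 is discarded; X_2 is fixed at -5.
X_4 = -2X_2 - 2X_1 - 5  [with X_2=-5, X_1=-3]  = 11
X_5 = 3X_4 + 2X_1 + 5  [with X_4=11, X_1=-3]  = 32
X_6 = X_5 + 3  [with X_5=32]  = 35

35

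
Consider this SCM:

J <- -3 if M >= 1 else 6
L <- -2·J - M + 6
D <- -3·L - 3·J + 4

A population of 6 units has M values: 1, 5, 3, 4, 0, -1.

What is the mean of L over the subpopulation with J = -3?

Conditioning on J=-3 selects the 4 unit(s) with M ∈ {1, 5, 3, 4}. Their L values: 11, 7, 9, 8. Mean = 8.75.

8.75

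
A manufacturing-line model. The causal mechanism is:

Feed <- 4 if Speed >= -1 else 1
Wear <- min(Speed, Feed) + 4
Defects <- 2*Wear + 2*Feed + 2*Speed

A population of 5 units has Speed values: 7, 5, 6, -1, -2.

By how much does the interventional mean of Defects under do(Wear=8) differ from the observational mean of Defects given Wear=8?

Under do(Wear=8), Wear's equation is replaced by Wear=8 for every unit. Per-unit Defects: 38, 34, 36, 22, 14. Mean = 28.8.
E[Defects|Wear=8] averages over only the 3 units with Wear=8 (Speed = 7, 5, 6): Defects = 38, 34, 36, mean 36.
Difference = 28.8 − 36 = -7.2.

-7.2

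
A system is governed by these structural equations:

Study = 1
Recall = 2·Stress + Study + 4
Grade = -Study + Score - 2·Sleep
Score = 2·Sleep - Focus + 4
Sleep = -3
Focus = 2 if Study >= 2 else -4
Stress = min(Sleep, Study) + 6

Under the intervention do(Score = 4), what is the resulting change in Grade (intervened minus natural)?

2

Under do(Score=4), the mechanism Score = 2·Sleep - Focus + 4 is discarded; Score is fixed at 4.
Grade = -Study + Score - 2·Sleep  [with Study=1, Score=4, Sleep=-3]  = 9
Without intervention: Focus = 2 if Study >= 2 else -4  [with Study=1]  = -4; Score = 2·Sleep - Focus + 4  [with Sleep=-3, Focus=-4]  = 2; Grade = -Study + Score - 2·Sleep  [with Study=1, Score=2, Sleep=-3]  = 7.
Change = 9 − 7 = 2.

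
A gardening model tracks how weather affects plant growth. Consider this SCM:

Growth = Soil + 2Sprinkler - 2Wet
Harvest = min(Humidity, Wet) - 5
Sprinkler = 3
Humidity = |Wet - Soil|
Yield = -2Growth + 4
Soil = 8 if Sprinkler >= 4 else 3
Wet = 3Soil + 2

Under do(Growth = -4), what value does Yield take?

12

Under do(Growth=-4), the mechanism Growth = Soil + 2Sprinkler - 2Wet is discarded; Growth is fixed at -4.
Yield = -2Growth + 4  [with Growth=-4]  = 12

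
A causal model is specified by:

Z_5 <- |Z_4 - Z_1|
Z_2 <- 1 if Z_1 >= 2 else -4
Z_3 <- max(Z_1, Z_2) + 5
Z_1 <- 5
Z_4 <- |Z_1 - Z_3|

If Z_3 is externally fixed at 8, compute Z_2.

Under do(Z_3=8), the mechanism Z_3 <- max(Z_1, Z_2) + 5 is discarded; Z_3 is fixed at 8.
Since Z_2 is not a descendant of the intervened variable, it is unaffected.
Z_2 = 1 if Z_1 >= 2 else -4  [with Z_1=5]  = 1

1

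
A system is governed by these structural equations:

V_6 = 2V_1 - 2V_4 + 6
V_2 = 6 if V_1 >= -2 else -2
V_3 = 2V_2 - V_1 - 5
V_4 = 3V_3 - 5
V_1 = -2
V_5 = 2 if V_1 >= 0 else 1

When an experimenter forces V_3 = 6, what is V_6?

The intervention breaks the incoming arrows to V_3: V_3 = 2V_2 - V_1 - 5 no longer applies, and V_3 = 6.
V_4 = 3V_3 - 5  [with V_3=6]  = 13
V_6 = 2V_1 - 2V_4 + 6  [with V_1=-2, V_4=13]  = -24

-24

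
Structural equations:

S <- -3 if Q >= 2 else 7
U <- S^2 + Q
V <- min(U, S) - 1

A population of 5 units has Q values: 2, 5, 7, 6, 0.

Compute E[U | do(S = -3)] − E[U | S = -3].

Under do(S=-3), S's equation is replaced by S=-3 for every unit. Per-unit U: 11, 14, 16, 15, 9. Mean = 13.
Observing S=-3 restricts to units where S's equation naturally yields -3: Q ∈ {2, 5, 7, 6}. In that subpopulation U = 11, 14, 16, 15, mean 14.
Difference = 13 − 14 = -1.

-1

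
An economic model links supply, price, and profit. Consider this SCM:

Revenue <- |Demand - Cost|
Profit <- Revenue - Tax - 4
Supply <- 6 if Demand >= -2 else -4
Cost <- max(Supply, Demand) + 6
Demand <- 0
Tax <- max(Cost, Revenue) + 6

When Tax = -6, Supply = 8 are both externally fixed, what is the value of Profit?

The joint intervention fixes Tax = -6, Supply = 8, removing each variable's own equation.
Cost = max(Supply, Demand) + 6  [with Supply=8, Demand=0]  = 14
Revenue = |Demand - Cost|  [with Demand=0, Cost=14]  = 14
Profit = Revenue - Tax - 4  [with Revenue=14, Tax=-6]  = 16

16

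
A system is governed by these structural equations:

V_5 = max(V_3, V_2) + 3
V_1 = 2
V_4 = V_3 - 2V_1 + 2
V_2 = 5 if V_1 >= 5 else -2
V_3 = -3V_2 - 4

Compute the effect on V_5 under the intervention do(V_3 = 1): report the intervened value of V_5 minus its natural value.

-1

do(V_3=1) replaces the equation V_3 = -3V_2 - 4 with the constant V_3 = 1.
V_2 = 5 if V_1 >= 5 else -2  [with V_1=2]  = -2
V_5 = max(V_3, V_2) + 3  [with V_3=1, V_2=-2]  = 4
Without intervention: V_2 = 5 if V_1 >= 5 else -2  [with V_1=2]  = -2; V_3 = -3V_2 - 4  [with V_2=-2]  = 2; V_5 = max(V_3, V_2) + 3  [with V_3=2, V_2=-2]  = 5.
Change = 4 − 5 = -1.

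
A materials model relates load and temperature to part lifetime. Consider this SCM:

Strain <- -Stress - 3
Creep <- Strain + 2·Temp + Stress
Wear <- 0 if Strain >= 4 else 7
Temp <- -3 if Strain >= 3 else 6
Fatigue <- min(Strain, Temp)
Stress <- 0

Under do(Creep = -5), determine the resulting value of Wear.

Intervening sets Creep = -5 and removes its equation (Creep <- Strain + 2·Temp + Stress).
No directed path runs from Creep to Wear, so Wear keeps its natural value.
Strain = -Stress - 3  [with Stress=0]  = -3
Wear = 0 if Strain >= 4 else 7  [with Strain=-3]  = 7

7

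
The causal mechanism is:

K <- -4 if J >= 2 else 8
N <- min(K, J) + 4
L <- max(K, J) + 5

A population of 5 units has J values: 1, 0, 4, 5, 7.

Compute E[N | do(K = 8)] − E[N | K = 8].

2.9

do(K=8) breaks K's dependence on J. With K=8 fixed, N across the units is 5, 4, 8, 9, 11, mean 7.4.
Observing K=8 restricts to units where K's equation naturally yields 8: J ∈ {1, 0}. In that subpopulation N = 5, 4, mean 4.5.
Difference = 7.4 − 4.5 = 2.9.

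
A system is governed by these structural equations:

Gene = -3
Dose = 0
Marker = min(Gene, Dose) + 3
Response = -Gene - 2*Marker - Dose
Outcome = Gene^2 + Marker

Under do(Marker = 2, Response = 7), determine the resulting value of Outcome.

Setting Marker = 2, Response = 7 by intervention discards those variables' equations.
Outcome = Gene^2 + Marker  [with Gene=-3, Marker=2]  = 11

11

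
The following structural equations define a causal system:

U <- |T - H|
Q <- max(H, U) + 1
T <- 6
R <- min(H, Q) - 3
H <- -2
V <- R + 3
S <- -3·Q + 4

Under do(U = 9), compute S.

do(U=9) replaces the equation U <- |T - H| with the constant U = 9.
Q = max(H, U) + 1  [with H=-2, U=9]  = 10
S = -3·Q + 4  [with Q=10]  = -26

-26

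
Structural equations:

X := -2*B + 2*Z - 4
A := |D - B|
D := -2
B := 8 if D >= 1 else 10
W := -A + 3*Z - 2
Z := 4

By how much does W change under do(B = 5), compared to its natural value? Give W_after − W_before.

5

The intervention breaks the incoming arrows to B: B := 8 if D >= 1 else 10 no longer applies, and B = 5.
A = |D - B|  [with D=-2, B=5]  = 7
W = -A + 3*Z - 2  [with A=7, Z=4]  = 3
Without intervention: B = 8 if D >= 1 else 10  [with D=-2]  = 10; A = |D - B|  [with D=-2, B=10]  = 12; W = -A + 3*Z - 2  [with A=12, Z=4]  = -2.
Change = 3 − (-2) = 5.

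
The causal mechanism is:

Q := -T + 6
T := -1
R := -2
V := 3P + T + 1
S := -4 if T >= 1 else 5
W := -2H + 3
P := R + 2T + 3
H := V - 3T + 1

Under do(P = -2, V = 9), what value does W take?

-23

The joint intervention fixes P = -2, V = 9, removing each variable's own equation.
H = V - 3T + 1  [with V=9, T=-1]  = 13
W = -2H + 3  [with H=13]  = -23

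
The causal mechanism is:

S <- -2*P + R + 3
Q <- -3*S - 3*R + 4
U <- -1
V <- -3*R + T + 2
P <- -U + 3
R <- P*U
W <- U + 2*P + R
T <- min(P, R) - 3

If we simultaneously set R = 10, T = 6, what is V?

-22

The joint intervention fixes R = 10, T = 6, removing each variable's own equation.
V = -3*R + T + 2  [with R=10, T=6]  = -22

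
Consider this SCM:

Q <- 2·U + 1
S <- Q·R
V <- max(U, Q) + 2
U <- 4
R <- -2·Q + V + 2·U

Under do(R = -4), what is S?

-36

Intervening sets R = -4 and removes its equation (R <- -2·Q + V + 2·U).
Q = 2·U + 1  [with U=4]  = 9
S = Q·R  [with Q=9, R=-4]  = -36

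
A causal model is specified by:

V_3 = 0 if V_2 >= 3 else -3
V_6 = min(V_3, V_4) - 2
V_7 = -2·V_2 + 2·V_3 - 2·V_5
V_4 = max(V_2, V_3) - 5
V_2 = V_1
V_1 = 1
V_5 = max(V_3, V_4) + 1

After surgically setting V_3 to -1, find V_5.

0

do(V_3=-1) replaces the equation V_3 = 0 if V_2 >= 3 else -3 with the constant V_3 = -1.
V_2 = V_1  [with V_1=1]  = 1
V_4 = max(V_2, V_3) - 5  [with V_2=1, V_3=-1]  = -4
V_5 = max(V_3, V_4) + 1  [with V_3=-1, V_4=-4]  = 0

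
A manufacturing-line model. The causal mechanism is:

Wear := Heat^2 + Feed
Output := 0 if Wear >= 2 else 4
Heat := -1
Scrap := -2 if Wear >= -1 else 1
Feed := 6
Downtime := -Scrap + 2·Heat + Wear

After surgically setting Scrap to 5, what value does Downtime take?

0

Under do(Scrap=5), the mechanism Scrap := -2 if Wear >= -1 else 1 is discarded; Scrap is fixed at 5.
Wear = Heat^2 + Feed  [with Heat=-1, Feed=6]  = 7
Downtime = -Scrap + 2·Heat + Wear  [with Scrap=5, Heat=-1, Wear=7]  = 0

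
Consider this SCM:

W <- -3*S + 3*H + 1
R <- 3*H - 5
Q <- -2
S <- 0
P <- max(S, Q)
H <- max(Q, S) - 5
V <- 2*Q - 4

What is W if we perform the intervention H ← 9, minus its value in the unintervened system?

Intervening sets H = 9 and removes its equation (H <- max(Q, S) - 5).
W = -3*S + 3*H + 1  [with S=0, H=9]  = 28
Without intervention: H = max(Q, S) - 5  [with Q=-2, S=0]  = -5; W = -3*S + 3*H + 1  [with S=0, H=-5]  = -14.
Change = 28 − (-14) = 42.

42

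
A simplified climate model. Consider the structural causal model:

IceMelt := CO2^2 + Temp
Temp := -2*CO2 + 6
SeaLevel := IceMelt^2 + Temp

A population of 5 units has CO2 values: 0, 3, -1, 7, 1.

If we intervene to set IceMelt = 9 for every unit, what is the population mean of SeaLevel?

The intervention sets IceMelt=9 in all 5 units regardless of CO2. Recomputing SeaLevel per unit gives 87, 81, 89, 73, 85; average 83.

83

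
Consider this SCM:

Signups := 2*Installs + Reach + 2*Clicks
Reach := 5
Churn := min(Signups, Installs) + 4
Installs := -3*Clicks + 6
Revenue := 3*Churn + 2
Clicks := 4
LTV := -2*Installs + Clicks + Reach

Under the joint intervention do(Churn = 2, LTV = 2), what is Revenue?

8

Under do(Churn = 2, LTV = 2), each intervened variable's structural equation is replaced by its fixed value.
Revenue = 3*Churn + 2  [with Churn=2]  = 8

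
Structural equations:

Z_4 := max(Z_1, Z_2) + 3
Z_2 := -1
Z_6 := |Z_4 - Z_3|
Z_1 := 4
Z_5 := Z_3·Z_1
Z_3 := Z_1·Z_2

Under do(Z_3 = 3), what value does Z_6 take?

The intervention breaks the incoming arrows to Z_3: Z_3 := Z_1·Z_2 no longer applies, and Z_3 = 3.
Z_4 = max(Z_1, Z_2) + 3  [with Z_1=4, Z_2=-1]  = 7
Z_6 = |Z_4 - Z_3|  [with Z_4=7, Z_3=3]  = 4

4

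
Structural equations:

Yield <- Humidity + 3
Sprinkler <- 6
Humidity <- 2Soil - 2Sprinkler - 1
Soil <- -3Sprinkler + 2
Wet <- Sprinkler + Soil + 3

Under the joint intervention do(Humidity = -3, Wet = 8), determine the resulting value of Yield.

0

The joint intervention fixes Humidity = -3, Wet = 8, removing each variable's own equation.
Yield = Humidity + 3  [with Humidity=-3]  = 0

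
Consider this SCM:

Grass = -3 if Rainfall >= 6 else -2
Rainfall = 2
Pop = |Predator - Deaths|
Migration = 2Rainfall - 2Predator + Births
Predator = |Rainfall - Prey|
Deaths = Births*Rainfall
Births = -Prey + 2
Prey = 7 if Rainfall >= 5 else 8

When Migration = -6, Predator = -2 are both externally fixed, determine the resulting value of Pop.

10

The joint intervention fixes Migration = -6, Predator = -2, removing each variable's own equation.
Prey = 7 if Rainfall >= 5 else 8  [with Rainfall=2]  = 8
Births = -Prey + 2  [with Prey=8]  = -6
Deaths = Births*Rainfall  [with Births=-6, Rainfall=2]  = -12
Pop = |Predator - Deaths|  [with Predator=-2, Deaths=-12]  = 10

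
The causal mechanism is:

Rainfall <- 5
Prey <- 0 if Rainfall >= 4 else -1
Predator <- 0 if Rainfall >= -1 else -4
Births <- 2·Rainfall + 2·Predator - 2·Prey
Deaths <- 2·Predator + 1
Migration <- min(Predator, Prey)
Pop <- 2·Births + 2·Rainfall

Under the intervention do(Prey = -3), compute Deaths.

1

do(Prey=-3) replaces the equation Prey <- 0 if Rainfall >= 4 else -1 with the constant Prey = -3.
Since Deaths is not a descendant of the intervened variable, it is unaffected.
Predator = 0 if Rainfall >= -1 else -4  [with Rainfall=5]  = 0
Deaths = 2·Predator + 1  [with Predator=0]  = 1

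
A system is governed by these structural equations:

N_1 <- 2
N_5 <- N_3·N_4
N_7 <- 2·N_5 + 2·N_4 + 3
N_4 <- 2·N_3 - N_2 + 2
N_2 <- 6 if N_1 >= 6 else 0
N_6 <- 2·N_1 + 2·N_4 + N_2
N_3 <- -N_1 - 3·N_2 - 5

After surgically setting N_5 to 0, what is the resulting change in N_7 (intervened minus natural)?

Under do(N_5=0), the mechanism N_5 <- N_3·N_4 is discarded; N_5 is fixed at 0.
N_2 = 6 if N_1 >= 6 else 0  [with N_1=2]  = 0
N_3 = -N_1 - 3·N_2 - 5  [with N_1=2, N_2=0]  = -7
N_4 = 2·N_3 - N_2 + 2  [with N_3=-7, N_2=0]  = -12
N_7 = 2·N_5 + 2·N_4 + 3  [with N_5=0, N_4=-12]  = -21
Without intervention: N_2 = 6 if N_1 >= 6 else 0  [with N_1=2]  = 0; N_3 = -N_1 - 3·N_2 - 5  [with N_1=2, N_2=0]  = -7; N_4 = 2·N_3 - N_2 + 2  [with N_3=-7, N_2=0]  = -12; N_5 = N_3·N_4  [with N_3=-7, N_4=-12]  = 84; N_7 = 2·N_5 + 2·N_4 + 3  [with N_5=84, N_4=-12]  = 147.
Change = -21 − 147 = -168.

-168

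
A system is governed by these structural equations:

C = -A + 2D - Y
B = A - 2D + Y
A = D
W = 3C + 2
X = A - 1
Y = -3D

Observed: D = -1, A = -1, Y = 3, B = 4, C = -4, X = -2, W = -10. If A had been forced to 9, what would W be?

Under do(A=9), the mechanism A = D is discarded; A is fixed at 9.
Y = -3D  [with D=-1]  = 3
C = -A + 2D - Y  [with A=9, D=-1, Y=3]  = -14
W = 3C + 2  [with C=-14]  = -40

-40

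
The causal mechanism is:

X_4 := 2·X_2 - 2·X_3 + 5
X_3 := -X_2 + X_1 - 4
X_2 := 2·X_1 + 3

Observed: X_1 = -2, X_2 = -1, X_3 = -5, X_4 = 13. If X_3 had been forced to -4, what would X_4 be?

11

The intervention breaks the incoming arrows to X_3: X_3 := -X_2 + X_1 - 4 no longer applies, and X_3 = -4.
X_2 = 2·X_1 + 3  [with X_1=-2]  = -1
X_4 = 2·X_2 - 2·X_3 + 5  [with X_2=-1, X_3=-4]  = 11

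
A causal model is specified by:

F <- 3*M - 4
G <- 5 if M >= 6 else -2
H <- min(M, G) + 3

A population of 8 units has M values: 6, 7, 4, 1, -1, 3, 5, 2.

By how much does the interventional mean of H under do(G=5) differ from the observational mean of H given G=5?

The intervention sets G=5 in all 8 units regardless of M. Recomputing H per unit gives 8, 8, 7, 4, 2, 6, 8, 5; average 6.
Conditioning on G=5 selects the 2 unit(s) with M ∈ {6, 7}. Their H values: 8, 8. Mean = 8.
Difference = 6 − 8 = -2.

-2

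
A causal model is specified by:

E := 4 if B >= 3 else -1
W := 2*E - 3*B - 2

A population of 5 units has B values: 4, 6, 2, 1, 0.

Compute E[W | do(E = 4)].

Every unit gets E=4 under the intervention. W values become -6, -12, 0, 3, 6; E[W|do(E=4)] = -1.8.

-1.8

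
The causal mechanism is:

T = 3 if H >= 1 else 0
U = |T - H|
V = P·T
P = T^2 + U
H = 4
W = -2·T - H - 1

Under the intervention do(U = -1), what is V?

24

do(U=-1) replaces the equation U = |T - H| with the constant U = -1.
T = 3 if H >= 1 else 0  [with H=4]  = 3
P = T^2 + U  [with T=3, U=-1]  = 8
V = P·T  [with P=8, T=3]  = 24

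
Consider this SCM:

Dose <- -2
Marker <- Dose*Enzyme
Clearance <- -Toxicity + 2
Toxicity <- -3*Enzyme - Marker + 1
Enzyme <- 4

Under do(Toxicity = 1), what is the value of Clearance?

1

Intervening sets Toxicity = 1 and removes its equation (Toxicity <- -3*Enzyme - Marker + 1).
Clearance = -Toxicity + 2  [with Toxicity=1]  = 1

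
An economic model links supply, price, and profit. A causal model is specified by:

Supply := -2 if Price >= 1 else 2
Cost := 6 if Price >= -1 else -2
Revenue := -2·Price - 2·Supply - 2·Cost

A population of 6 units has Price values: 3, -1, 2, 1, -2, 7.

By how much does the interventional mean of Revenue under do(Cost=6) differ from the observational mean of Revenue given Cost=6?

Every unit gets Cost=6 under the intervention. Revenue values become -14, -14, -12, -10, -12, -22; E[Revenue|do(Cost=6)] = -14.
Observing Cost=6 restricts to units where Cost's equation naturally yields 6: Price ∈ {3, -1, 2, 1, 7}. In that subpopulation Revenue = -14, -14, -12, -10, -22, mean -14.4.
Difference = -14 − (-14.4) = 0.4.

0.4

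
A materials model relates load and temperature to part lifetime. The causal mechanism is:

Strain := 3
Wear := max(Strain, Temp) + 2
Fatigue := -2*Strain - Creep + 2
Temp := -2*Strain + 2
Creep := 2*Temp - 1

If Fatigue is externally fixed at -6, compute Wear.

5

The intervention breaks the incoming arrows to Fatigue: Fatigue := -2*Strain - Creep + 2 no longer applies, and Fatigue = -6.
Since Wear is not a descendant of the intervened variable, it is unaffected.
Temp = -2*Strain + 2  [with Strain=3]  = -4
Wear = max(Strain, Temp) + 2  [with Strain=3, Temp=-4]  = 5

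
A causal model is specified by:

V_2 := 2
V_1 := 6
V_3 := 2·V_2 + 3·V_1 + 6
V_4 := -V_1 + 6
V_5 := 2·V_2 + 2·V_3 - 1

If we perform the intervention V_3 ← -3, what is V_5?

-3

do(V_3=-3) replaces the equation V_3 := 2·V_2 + 3·V_1 + 6 with the constant V_3 = -3.
V_5 = 2·V_2 + 2·V_3 - 1  [with V_2=2, V_3=-3]  = -3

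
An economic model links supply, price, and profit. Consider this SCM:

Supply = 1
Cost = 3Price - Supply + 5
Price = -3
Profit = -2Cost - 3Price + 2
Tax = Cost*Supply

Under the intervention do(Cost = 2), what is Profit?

do(Cost=2) replaces the equation Cost = 3Price - Supply + 5 with the constant Cost = 2.
Profit = -2Cost - 3Price + 2  [with Cost=2, Price=-3]  = 7

7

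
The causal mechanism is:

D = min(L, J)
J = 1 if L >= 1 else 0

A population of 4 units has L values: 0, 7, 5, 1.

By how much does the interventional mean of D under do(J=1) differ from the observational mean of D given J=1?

Every unit gets J=1 under the intervention. D values become 0, 1, 1, 1; E[D|do(J=1)] = 0.75.
Conditioning on J=1 selects the 3 unit(s) with L ∈ {7, 5, 1}. Their D values: 1, 1, 1. Mean = 1.
Difference = 0.75 − 1 = -0.25.

-0.25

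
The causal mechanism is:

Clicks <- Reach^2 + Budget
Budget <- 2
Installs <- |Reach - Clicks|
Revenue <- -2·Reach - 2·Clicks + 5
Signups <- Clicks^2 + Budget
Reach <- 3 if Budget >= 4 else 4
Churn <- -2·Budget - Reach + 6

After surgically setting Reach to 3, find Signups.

do(Reach=3) replaces the equation Reach <- 3 if Budget >= 4 else 4 with the constant Reach = 3.
Clicks = Reach^2 + Budget  [with Reach=3, Budget=2]  = 11
Signups = Clicks^2 + Budget  [with Clicks=11, Budget=2]  = 123

123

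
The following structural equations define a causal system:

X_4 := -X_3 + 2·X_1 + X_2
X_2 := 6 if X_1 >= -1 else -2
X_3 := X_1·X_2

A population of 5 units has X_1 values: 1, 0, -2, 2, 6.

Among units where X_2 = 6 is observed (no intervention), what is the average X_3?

13.5

Observing X_2=6 restricts to units where X_2's equation naturally yields 6: X_1 ∈ {1, 0, 2, 6}. In that subpopulation X_3 = 6, 0, 12, 36, mean 13.5.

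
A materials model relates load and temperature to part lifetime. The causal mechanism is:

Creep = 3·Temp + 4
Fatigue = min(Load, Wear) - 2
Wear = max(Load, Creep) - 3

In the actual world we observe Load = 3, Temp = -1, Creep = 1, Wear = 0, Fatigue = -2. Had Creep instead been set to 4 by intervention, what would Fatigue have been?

do(Creep=4) replaces the equation Creep = 3·Temp + 4 with the constant Creep = 4.
Wear = max(Load, Creep) - 3  [with Load=3, Creep=4]  = 1
Fatigue = min(Load, Wear) - 2  [with Load=3, Wear=1]  = -1

-1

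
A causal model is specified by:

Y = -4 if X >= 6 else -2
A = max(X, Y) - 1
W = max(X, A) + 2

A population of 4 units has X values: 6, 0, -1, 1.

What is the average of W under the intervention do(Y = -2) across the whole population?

Under do(Y=-2), Y's equation is replaced by Y=-2 for every unit. Per-unit W: 8, 2, 1, 3. Mean = 3.5.

3.5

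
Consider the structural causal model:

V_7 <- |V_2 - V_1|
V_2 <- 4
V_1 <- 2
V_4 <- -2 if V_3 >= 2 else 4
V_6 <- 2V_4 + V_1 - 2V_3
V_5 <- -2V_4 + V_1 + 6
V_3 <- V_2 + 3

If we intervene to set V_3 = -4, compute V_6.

The intervention breaks the incoming arrows to V_3: V_3 <- V_2 + 3 no longer applies, and V_3 = -4.
V_4 = -2 if V_3 >= 2 else 4  [with V_3=-4]  = 4
V_6 = 2V_4 + V_1 - 2V_3  [with V_4=4, V_1=2, V_3=-4]  = 18

18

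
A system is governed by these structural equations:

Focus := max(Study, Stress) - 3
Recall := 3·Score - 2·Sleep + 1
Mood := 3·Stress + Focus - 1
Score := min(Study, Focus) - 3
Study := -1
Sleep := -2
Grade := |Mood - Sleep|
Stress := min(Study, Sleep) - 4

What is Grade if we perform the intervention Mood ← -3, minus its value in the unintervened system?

-20

Intervening sets Mood = -3 and removes its equation (Mood := 3·Stress + Focus - 1).
Grade = |Mood - Sleep|  [with Mood=-3, Sleep=-2]  = 1
Without intervention: Stress = min(Study, Sleep) - 4  [with Study=-1, Sleep=-2]  = -6; Focus = max(Study, Stress) - 3  [with Study=-1, Stress=-6]  = -4; Mood = 3·Stress + Focus - 1  [with Stress=-6, Focus=-4]  = -23; Grade = |Mood - Sleep|  [with Mood=-23, Sleep=-2]  = 21.
Change = 1 − 21 = -20.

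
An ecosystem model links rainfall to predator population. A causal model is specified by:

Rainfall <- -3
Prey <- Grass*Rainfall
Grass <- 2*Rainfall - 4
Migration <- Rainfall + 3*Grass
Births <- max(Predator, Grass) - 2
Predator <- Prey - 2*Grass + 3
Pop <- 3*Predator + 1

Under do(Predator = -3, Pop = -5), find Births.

-5

Setting Predator = -3, Pop = -5 by intervention discards those variables' equations.
Grass = 2*Rainfall - 4  [with Rainfall=-3]  = -10
Births = max(Predator, Grass) - 2  [with Predator=-3, Grass=-10]  = -5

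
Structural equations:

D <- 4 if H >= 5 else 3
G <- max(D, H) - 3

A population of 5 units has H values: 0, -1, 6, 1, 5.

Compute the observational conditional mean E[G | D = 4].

Observing D=4 restricts to units where D's equation naturally yields 4: H ∈ {6, 5}. In that subpopulation G = 3, 2, mean 2.5.

2.5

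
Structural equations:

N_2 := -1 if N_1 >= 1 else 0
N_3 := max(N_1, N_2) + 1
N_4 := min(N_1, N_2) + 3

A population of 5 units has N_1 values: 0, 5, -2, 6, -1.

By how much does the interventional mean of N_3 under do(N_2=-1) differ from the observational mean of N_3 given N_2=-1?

Every unit gets N_2=-1 under the intervention. N_3 values become 1, 6, 0, 7, 0; E[N_3|do(N_2=-1)] = 2.8.
Observing N_2=-1 restricts to units where N_2's equation naturally yields -1: N_1 ∈ {5, 6}. In that subpopulation N_3 = 6, 7, mean 6.5.
Difference = 2.8 − 6.5 = -3.7.

-3.7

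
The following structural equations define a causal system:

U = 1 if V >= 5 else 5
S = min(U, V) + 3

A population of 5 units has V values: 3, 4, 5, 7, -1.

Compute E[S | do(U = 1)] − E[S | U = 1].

-0.4

Under do(U=1), U's equation is replaced by U=1 for every unit. Per-unit S: 4, 4, 4, 4, 2. Mean = 3.6.
E[S|U=1] averages over only the 2 units with U=1 (V = 5, 7): S = 4, 4, mean 4.
Difference = 3.6 − 4 = -0.4.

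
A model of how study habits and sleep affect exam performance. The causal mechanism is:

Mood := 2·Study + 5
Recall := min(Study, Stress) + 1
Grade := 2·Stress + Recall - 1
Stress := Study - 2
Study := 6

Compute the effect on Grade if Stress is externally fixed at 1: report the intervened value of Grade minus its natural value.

-9

do(Stress=1) replaces the equation Stress := Study - 2 with the constant Stress = 1.
Recall = min(Study, Stress) + 1  [with Study=6, Stress=1]  = 2
Grade = 2·Stress + Recall - 1  [with Stress=1, Recall=2]  = 3
Without intervention: Stress = Study - 2  [with Study=6]  = 4; Recall = min(Study, Stress) + 1  [with Study=6, Stress=4]  = 5; Grade = 2·Stress + Recall - 1  [with Stress=4, Recall=5]  = 12.
Change = 3 − 12 = -9.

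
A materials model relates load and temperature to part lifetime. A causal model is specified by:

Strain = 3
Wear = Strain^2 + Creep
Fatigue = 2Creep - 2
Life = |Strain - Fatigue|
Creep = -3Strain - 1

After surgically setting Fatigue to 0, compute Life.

3

Intervening sets Fatigue = 0 and removes its equation (Fatigue = 2Creep - 2).
Life = |Strain - Fatigue|  [with Strain=3, Fatigue=0]  = 3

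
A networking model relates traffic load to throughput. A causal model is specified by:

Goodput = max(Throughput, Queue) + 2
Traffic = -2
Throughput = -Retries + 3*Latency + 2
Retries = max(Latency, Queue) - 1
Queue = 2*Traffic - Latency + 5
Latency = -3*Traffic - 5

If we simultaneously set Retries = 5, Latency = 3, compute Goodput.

The joint intervention fixes Retries = 5, Latency = 3, removing each variable's own equation.
Queue = 2*Traffic - Latency + 5  [with Traffic=-2, Latency=3]  = -2
Throughput = -Retries + 3*Latency + 2  [with Retries=5, Latency=3]  = 6
Goodput = max(Throughput, Queue) + 2  [with Throughput=6, Queue=-2]  = 8

8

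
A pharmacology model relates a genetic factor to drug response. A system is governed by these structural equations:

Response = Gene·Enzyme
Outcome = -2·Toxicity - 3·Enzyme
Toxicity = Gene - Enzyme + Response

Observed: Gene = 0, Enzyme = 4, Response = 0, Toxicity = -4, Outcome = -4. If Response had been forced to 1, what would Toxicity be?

The intervention breaks the incoming arrows to Response: Response = Gene·Enzyme no longer applies, and Response = 1.
Toxicity = Gene - Enzyme + Response  [with Gene=0, Enzyme=4, Response=1]  = -3

-3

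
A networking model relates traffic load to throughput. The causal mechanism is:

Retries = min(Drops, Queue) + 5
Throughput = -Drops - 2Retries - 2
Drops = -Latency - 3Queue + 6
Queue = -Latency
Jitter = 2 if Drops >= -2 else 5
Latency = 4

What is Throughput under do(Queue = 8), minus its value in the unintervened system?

Under do(Queue=8), the mechanism Queue = -Latency is discarded; Queue is fixed at 8.
Drops = -Latency - 3Queue + 6  [with Latency=4, Queue=8]  = -22
Retries = min(Drops, Queue) + 5  [with Drops=-22, Queue=8]  = -17
Throughput = -Drops - 2Retries - 2  [with Drops=-22, Retries=-17]  = 54
Without intervention: Queue = -Latency  [with Latency=4]  = -4; Drops = -Latency - 3Queue + 6  [with Latency=4, Queue=-4]  = 14; Retries = min(Drops, Queue) + 5  [with Drops=14, Queue=-4]  = 1; Throughput = -Drops - 2Retries - 2  [with Drops=14, Retries=1]  = -18.
Change = 54 − (-18) = 72.

72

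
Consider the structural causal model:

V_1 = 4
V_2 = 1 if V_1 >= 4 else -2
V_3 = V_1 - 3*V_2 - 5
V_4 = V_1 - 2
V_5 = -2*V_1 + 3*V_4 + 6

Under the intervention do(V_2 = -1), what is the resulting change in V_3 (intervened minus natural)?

6

The intervention breaks the incoming arrows to V_2: V_2 = 1 if V_1 >= 4 else -2 no longer applies, and V_2 = -1.
V_3 = V_1 - 3*V_2 - 5  [with V_1=4, V_2=-1]  = 2
Without intervention: V_2 = 1 if V_1 >= 4 else -2  [with V_1=4]  = 1; V_3 = V_1 - 3*V_2 - 5  [with V_1=4, V_2=1]  = -4.
Change = 2 − (-4) = 6.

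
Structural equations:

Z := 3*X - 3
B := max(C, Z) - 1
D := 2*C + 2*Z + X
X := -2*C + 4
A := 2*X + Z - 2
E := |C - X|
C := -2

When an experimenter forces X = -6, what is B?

-3

Under do(X=-6), the mechanism X := -2*C + 4 is discarded; X is fixed at -6.
Z = 3*X - 3  [with X=-6]  = -21
B = max(C, Z) - 1  [with C=-2, Z=-21]  = -3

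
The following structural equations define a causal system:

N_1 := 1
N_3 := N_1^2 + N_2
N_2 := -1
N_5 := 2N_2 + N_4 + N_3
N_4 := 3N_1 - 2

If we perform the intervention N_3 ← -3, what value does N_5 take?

do(N_3=-3) replaces the equation N_3 := N_1^2 + N_2 with the constant N_3 = -3.
N_4 = 3N_1 - 2  [with N_1=1]  = 1
N_5 = 2N_2 + N_4 + N_3  [with N_2=-1, N_4=1, N_3=-3]  = -4

-4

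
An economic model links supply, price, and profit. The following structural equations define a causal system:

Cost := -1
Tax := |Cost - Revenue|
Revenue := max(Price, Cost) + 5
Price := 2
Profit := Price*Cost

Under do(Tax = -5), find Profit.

-2

Intervening sets Tax = -5 and removes its equation (Tax := |Cost - Revenue|).
No directed path runs from Tax to Profit, so Profit keeps its natural value.
Profit = Price*Cost  [with Price=2, Cost=-1]  = -2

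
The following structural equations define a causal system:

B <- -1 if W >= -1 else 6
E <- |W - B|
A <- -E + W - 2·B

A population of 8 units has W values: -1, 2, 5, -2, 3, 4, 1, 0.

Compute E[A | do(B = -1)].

0.75

The intervention sets B=-1 in all 8 units regardless of W. Recomputing A per unit gives 1, 1, 1, -1, 1, 1, 1, 1; average 0.75.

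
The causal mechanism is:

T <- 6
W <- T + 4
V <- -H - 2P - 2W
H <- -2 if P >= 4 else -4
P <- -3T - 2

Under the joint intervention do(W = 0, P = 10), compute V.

-18

Under do(W = 0, P = 10), each intervened variable's structural equation is replaced by its fixed value.
H = -2 if P >= 4 else -4  [with P=10]  = -2
V = -H - 2P - 2W  [with H=-2, P=10, W=0]  = -18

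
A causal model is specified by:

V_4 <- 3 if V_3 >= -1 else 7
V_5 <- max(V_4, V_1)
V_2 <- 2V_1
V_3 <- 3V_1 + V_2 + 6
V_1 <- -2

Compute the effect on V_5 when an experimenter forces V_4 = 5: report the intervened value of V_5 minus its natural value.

-2

Intervening sets V_4 = 5 and removes its equation (V_4 <- 3 if V_3 >= -1 else 7).
V_5 = max(V_4, V_1)  [with V_4=5, V_1=-2]  = 5
Without intervention: V_2 = 2V_1  [with V_1=-2]  = -4; V_3 = 3V_1 + V_2 + 6  [with V_1=-2, V_2=-4]  = -4; V_4 = 3 if V_3 >= -1 else 7  [with V_3=-4]  = 7; V_5 = max(V_4, V_1)  [with V_4=7, V_1=-2]  = 7.
Change = 5 − 7 = -2.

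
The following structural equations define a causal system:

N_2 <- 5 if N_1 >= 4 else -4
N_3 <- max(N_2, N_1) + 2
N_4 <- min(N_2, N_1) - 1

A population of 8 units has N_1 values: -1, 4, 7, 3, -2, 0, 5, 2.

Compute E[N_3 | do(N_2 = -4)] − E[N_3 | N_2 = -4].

The intervention sets N_2=-4 in all 8 units regardless of N_1. Recomputing N_3 per unit gives 1, 6, 9, 5, 0, 2, 7, 4; average 4.25.
E[N_3|N_2=-4] averages over only the 5 units with N_2=-4 (N_1 = -1, 3, -2, 0, 2): N_3 = 1, 5, 0, 2, 4, mean 2.4.
Difference = 4.25 − 2.4 = 1.85.

1.85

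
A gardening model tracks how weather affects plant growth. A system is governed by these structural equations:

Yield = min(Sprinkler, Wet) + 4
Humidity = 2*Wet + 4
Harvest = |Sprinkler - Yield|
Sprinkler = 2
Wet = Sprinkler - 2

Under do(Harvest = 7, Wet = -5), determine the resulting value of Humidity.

-6

Setting Harvest = 7, Wet = -5 by intervention discards those variables' equations.
Humidity = 2*Wet + 4  [with Wet=-5]  = -6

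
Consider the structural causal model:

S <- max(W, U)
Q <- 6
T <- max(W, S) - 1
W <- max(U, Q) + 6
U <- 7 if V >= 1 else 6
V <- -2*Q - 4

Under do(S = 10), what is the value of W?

The intervention breaks the incoming arrows to S: S <- max(W, U) no longer applies, and S = 10.
Since W is not a descendant of the intervened variable, it is unaffected.
V = -2*Q - 4  [with Q=6]  = -16
U = 7 if V >= 1 else 6  [with V=-16]  = 6
W = max(U, Q) + 6  [with U=6, Q=6]  = 12

12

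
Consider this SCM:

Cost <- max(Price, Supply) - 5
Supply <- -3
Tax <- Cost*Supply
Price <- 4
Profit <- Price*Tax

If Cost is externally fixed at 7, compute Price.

Under do(Cost=7), the mechanism Cost <- max(Price, Supply) - 5 is discarded; Cost is fixed at 7.
Price is not downstream of the intervention, so its value is determined by the original equations.

4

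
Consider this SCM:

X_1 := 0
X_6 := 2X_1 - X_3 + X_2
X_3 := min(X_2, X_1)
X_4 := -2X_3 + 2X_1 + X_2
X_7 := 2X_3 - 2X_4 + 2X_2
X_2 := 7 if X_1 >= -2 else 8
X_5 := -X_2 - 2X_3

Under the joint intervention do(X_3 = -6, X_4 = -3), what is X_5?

5

Setting X_3 = -6, X_4 = -3 by intervention discards those variables' equations.
X_2 = 7 if X_1 >= -2 else 8  [with X_1=0]  = 7
X_5 = -X_2 - 2X_3  [with X_2=7, X_3=-6]  = 5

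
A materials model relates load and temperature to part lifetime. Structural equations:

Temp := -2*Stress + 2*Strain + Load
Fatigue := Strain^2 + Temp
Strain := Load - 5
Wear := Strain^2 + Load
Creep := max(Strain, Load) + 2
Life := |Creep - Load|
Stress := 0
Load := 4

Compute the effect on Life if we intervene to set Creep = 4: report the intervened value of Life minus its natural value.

-2

do(Creep=4) replaces the equation Creep := max(Strain, Load) + 2 with the constant Creep = 4.
Life = |Creep - Load|  [with Creep=4, Load=4]  = 0
Without intervention: Strain = Load - 5  [with Load=4]  = -1; Creep = max(Strain, Load) + 2  [with Strain=-1, Load=4]  = 6; Life = |Creep - Load|  [with Creep=6, Load=4]  = 2.
Change = 0 − 2 = -2.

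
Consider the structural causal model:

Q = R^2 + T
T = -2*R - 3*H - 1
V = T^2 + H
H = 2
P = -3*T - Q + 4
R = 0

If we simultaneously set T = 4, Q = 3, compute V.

Setting T = 4, Q = 3 by intervention discards those variables' equations.
V = T^2 + H  [with T=4, H=2]  = 18

18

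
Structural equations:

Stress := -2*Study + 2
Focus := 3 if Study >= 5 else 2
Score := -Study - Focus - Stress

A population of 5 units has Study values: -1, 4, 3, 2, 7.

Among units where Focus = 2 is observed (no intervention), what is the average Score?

-2

Conditioning on Focus=2 selects the 4 unit(s) with Study ∈ {-1, 4, 3, 2}. Their Score values: -5, 0, -1, -2. Mean = -2.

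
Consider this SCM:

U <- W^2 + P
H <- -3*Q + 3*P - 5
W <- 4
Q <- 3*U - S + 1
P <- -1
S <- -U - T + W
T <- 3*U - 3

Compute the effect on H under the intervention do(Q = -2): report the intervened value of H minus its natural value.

303

Intervening sets Q = -2 and removes its equation (Q <- 3*U - S + 1).
H = -3*Q + 3*P - 5  [with Q=-2, P=-1]  = -2
Without intervention: U = W^2 + P  [with W=4, P=-1]  = 15; T = 3*U - 3  [with U=15]  = 42; S = -U - T + W  [with U=15, T=42, W=4]  = -53; Q = 3*U - S + 1  [with U=15, S=-53]  = 99; H = -3*Q + 3*P - 5  [with Q=99, P=-1]  = -305.
Change = -2 − (-305) = 303.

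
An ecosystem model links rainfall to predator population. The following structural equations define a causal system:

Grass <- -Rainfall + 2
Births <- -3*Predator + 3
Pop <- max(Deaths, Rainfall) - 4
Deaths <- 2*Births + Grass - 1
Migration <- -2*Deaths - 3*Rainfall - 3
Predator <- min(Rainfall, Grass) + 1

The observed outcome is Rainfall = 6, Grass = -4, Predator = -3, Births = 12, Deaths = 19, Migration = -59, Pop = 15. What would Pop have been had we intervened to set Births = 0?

2

The intervention breaks the incoming arrows to Births: Births <- -3*Predator + 3 no longer applies, and Births = 0.
Grass = -Rainfall + 2  [with Rainfall=6]  = -4
Deaths = 2*Births + Grass - 1  [with Births=0, Grass=-4]  = -5
Pop = max(Deaths, Rainfall) - 4  [with Deaths=-5, Rainfall=6]  = 2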